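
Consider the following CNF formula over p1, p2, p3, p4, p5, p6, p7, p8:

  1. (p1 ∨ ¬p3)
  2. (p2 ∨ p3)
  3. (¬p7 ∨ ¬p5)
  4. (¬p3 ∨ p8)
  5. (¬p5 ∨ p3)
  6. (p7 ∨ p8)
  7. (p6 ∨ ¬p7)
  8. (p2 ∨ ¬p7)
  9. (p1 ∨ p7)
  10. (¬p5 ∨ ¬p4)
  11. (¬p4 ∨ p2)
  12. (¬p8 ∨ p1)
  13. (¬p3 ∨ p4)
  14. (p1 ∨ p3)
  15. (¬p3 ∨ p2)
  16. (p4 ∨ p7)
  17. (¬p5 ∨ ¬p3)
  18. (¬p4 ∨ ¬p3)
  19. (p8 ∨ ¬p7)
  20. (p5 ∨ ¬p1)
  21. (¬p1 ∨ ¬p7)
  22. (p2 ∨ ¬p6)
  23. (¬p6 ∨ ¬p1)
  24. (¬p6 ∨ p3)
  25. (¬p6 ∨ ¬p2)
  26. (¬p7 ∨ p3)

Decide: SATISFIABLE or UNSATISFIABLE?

UNSATISFIABLE

p3 = True:
  propagation gives p1=True, p8=True, p4=True; an empty clause results — contradiction.
p3 = False:
  propagation gives p2=True, p5=False, p1=True; an empty clause results — contradiction.
Every branch closes, so no satisfying assignment exists.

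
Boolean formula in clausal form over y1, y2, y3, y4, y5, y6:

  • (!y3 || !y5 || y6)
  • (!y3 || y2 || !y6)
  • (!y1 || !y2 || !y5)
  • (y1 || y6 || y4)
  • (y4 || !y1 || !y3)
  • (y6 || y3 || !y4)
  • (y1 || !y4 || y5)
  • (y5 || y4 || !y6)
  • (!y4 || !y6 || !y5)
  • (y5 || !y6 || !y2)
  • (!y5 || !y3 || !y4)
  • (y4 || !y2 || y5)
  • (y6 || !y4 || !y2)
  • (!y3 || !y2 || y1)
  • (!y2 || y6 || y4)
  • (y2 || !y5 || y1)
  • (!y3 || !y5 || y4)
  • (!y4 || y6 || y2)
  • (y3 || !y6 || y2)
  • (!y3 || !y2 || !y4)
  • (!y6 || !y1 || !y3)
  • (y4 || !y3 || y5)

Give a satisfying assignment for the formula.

Branch on y1: take y1 = True.
Branch on y2: take y2 = False.
The remaining clauses are satisfied by y3 = False, y4 = False, y5 = False, y6 = False.

y1=T, y2=F, y3=F, y4=F, y5=F, y6=F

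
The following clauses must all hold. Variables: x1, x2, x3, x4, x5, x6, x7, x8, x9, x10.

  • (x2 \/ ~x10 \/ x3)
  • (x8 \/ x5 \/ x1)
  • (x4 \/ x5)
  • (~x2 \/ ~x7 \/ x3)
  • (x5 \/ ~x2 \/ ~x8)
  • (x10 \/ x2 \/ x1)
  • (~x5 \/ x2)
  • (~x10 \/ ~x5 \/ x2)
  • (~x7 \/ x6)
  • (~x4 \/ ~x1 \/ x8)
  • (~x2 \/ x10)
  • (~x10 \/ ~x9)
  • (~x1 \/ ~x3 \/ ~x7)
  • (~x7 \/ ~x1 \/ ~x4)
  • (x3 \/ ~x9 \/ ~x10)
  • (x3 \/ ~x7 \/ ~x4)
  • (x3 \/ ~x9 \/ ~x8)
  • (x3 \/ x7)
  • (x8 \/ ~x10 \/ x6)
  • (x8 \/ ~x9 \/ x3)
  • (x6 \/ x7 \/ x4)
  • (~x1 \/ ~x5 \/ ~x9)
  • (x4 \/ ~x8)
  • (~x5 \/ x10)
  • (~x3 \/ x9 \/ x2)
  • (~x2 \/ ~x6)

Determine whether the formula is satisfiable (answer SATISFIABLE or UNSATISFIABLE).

SATISFIABLE

Set x1 = True and propagate.
For the remaining variables, x2 = False, x3 = True, x4 = True, x5 = False, x6 = True, x7 = False, x8 = True, x9 = True, x10 = False works.
So x1 = 1  x2 = 0  x3 = 1  x4 = 1  x5 = 0  x6 = 1  x7 = 0  x8 = 1  x9 = 1  x10 = 0 is a satisfying assignment.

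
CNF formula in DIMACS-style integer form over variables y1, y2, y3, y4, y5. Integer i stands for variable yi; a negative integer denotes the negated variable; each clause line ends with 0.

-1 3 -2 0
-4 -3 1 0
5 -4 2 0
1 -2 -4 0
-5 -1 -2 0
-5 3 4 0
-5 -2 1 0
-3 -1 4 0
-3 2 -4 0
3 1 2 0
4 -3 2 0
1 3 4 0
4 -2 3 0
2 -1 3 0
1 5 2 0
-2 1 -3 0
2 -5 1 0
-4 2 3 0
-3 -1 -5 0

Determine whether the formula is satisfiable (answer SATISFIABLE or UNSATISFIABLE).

SATISFIABLE

Set y1 = True and propagate.
Set y2 = True and propagate.
  then y3 is forced to True.
  then y5 is forced to False.
  then y4 is forced to True.
So y1=True, y2=True, y3=True, y4=True, y5=False is a satisfying assignment.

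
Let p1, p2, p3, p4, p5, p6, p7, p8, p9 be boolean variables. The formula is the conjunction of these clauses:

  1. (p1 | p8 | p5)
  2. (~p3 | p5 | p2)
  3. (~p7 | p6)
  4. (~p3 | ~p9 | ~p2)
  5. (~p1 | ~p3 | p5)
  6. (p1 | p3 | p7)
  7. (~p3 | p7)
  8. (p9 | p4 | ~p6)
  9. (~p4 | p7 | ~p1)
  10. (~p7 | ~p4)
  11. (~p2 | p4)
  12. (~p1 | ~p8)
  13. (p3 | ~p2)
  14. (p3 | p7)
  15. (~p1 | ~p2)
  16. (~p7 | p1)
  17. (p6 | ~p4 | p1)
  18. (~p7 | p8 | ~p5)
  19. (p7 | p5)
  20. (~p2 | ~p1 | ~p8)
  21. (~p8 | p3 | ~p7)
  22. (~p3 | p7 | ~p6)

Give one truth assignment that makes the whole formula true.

p1=1, p2=0, p3=0, p4=0, p5=0, p6=1, p7=1, p8=0, p9=1

Try p1 = True.
  then p8 is forced to False.
  then p2 is forced to False.
For the remaining variables, p3 = False, p4 = False, p5 = False, p6 = True, p7 = True, p9 = True works.
Check each clause:
  1. (p8 | p5 | p1) — p1 is true.
  2. (p5 | p2 | ~p3) — ~p3 is true.
  3. (p6 | ~p7) — p6 is true.
  4. (~p9 | ~p2 | ~p3) — ~p3 is true.
  5. (~p3 | p5 | ~p1) — ~p3 is true.
  6. (p1 | p3 | p7) — p1 is true.
  7. (p7 | ~p3) — ~p3 is true.
  8. (p9 | ~p6 | p4) — p9 is true.
  9. (~p1 | p7 | ~p4) — ~p4 is true.
  10. (~p4 | ~p7) — ~p4 is true.
  11. (~p2 | p4) — ~p2 is true.
  12. (~p1 | ~p8) — ~p8 is true.
  13. (p3 | ~p2) — ~p2 is true.
  14. (p3 | p7) — p7 is true.
  15. (~p2 | ~p1) — ~p2 is true.
  16. (~p7 | p1) — p1 is true.
  17. (~p4 | p1 | p6) — p1 is true.
  18. (p8 | ~p7 | ~p5) — ~p5 is true.
  19. (p7 | p5) — p7 is true.
  20. (~p2 | ~p8 | ~p1) — ~p8 is true.
  21. (~p8 | ~p7 | p3) — ~p8 is true.
  22. (p7 | ~p6 | ~p3) — ~p3 is true.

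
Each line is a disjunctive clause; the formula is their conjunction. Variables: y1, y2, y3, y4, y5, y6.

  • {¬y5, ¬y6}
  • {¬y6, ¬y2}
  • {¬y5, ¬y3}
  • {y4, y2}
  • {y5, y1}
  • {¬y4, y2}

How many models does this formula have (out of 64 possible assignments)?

8

Case analysis on y2 and y5:
  y2=T, y5=T: remaining (y1,y3,y4,y6) ∈ {(F,F,F,F); (F,F,T,F); (T,F,F,F); (T,F,T,F)} — 4.
  y2=T, y5=F: remaining (y1,y3,y4,y6) ∈ {(T,F,F,F); (T,F,T,F); (T,T,F,F); (T,T,T,F)} — 4.
  y2=F, y5=T: a clause becomes empty — 0.
  y2=F, y5=F: a clause becomes empty — 0.
Total: 4 + 4 + 0 + 0 = 8.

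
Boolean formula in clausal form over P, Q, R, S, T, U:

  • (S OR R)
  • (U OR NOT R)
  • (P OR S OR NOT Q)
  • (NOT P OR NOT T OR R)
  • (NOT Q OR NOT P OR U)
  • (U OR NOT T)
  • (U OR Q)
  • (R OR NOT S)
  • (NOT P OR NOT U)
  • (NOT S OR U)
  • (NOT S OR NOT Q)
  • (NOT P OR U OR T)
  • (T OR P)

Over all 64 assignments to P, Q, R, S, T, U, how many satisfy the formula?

2

The models are:
  P=F Q=F R=T S=F T=T U=T
  P=F Q=F R=T S=T T=T U=T
Count: 2.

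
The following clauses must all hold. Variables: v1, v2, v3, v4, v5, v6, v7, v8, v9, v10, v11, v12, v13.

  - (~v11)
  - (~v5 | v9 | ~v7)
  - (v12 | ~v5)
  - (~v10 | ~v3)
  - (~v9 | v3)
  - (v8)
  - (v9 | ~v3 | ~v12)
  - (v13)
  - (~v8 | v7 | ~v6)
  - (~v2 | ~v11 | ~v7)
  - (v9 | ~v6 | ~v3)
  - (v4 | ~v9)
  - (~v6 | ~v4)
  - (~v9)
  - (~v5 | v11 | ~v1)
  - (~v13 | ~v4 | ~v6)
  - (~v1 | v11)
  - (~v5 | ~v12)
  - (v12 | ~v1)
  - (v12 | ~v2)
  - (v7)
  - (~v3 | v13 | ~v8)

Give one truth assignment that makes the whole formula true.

v1=False, v2=False, v3=False, v4=False, v5=False, v6=False, v7=True, v8=True, v9=False, v10=True, v11=False, v12=True, v13=True

Check each clause:
  1. (~v11) — ~v11 is true.
  2. (~v5 | ~v7 | v9) — ~v5 is true.
  3. (v12 | ~v5) — ~v5 is true.
  4. (~v3 | ~v10) — ~v3 is true.
  5. (v3 | ~v9) — ~v9 is true.
  6. (v8) — v8 is true.
  7. (~v3 | v9 | ~v12) — ~v3 is true.
  8. (v13) — v13 is true.
  9. (~v6 | ~v8 | v7) — ~v6 is true.
  10. (~v11 | ~v7 | ~v2) — ~v11 is true.
  11. (v9 | ~v6 | ~v3) — ~v6 is true.
  12. (~v9 | v4) — ~v9 is true.
  13. (~v4 | ~v6) — ~v6 is true.
  14. (~v9) — ~v9 is true.
  15. (~v5 | ~v1 | v11) — ~v1 is true.
  16. (~v6 | ~v13 | ~v4) — ~v6 is true.
  17. (~v1 | v11) — ~v1 is true.
  18. (~v12 | ~v5) — ~v5 is true.
  19. (v12 | ~v1) — v12 is true.
  20. (v12 | ~v2) — v12 is true.
  21. (v7) — v7 is true.
  22. (v13 | ~v3 | ~v8) — ~v3 is true.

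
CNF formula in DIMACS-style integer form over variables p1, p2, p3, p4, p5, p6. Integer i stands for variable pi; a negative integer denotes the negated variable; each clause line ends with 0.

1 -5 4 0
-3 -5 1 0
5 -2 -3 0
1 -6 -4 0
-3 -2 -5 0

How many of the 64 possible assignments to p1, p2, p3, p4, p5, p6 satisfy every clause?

Case analysis on p5 and p1:
  p5=1, p1=1: p4, p6 free; 3 ways for (p2,p3) × 2^2 = 12.
  p5=1, p1=0: remaining (p2,p3,p4,p6) ∈ {(0,0,1,0); (1,0,1,0)} — 2.
  p5=0, p1=1: p4, p6 free; 3 ways for (p2,p3) × 2^2 = 12.
  p5=0, p1=0: 9 of the 16 assignments to (p2,p3,p4,p6) work.
Total: 12 + 2 + 12 + 9 = 35.

35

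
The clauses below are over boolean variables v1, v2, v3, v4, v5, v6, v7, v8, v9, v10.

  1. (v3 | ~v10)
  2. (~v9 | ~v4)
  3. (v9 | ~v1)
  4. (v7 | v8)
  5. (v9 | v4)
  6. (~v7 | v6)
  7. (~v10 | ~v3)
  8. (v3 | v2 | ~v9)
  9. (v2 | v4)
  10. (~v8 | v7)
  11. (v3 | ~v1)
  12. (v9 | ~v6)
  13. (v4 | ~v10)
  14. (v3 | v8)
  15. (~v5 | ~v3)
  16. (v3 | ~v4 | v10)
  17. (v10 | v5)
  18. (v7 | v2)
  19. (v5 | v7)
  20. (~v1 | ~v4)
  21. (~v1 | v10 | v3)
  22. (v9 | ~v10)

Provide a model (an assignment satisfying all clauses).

v1=F, v2=T, v3=F, v4=F, v5=T, v6=T, v7=T, v8=T, v9=T, v10=F

Check each clause:
  1. (~v10 | v3) — ~v10 is true.
  2. (~v9 | ~v4) — ~v4 is true.
  3. (~v1 | v9) — v9 is true.
  4. (v8 | v7) — v8 is true.
  5. (v9 | v4) — v9 is true.
  6. (~v7 | v6) — v6 is true.
  7. (~v10 | ~v3) — ~v3 is true.
  8. (v3 | v2 | ~v9) — v2 is true.
  9. (v2 | v4) — v2 is true.
  10. (~v8 | v7) — v7 is true.
  11. (~v1 | v3) — ~v1 is true.
  12. (~v6 | v9) — v9 is true.
  13. (~v10 | v4) — ~v10 is true.
  14. (v3 | v8) — v8 is true.
  15. (~v3 | ~v5) — ~v3 is true.
  16. (v3 | ~v4 | v10) — ~v4 is true.
  17. (v5 | v10) — v5 is true.
  18. (v2 | v7) — v2 is true.
  19. (v7 | v5) — v5 is true.
  20. (~v4 | ~v1) — ~v4 is true.
  21. (~v1 | v10 | v3) — ~v1 is true.
  22. (~v10 | v9) — v9 is true.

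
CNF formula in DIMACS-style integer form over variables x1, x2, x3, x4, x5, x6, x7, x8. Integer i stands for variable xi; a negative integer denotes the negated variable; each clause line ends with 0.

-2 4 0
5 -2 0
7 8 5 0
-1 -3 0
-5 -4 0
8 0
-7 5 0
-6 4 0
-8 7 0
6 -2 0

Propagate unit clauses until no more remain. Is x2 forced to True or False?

(x8) stands alone — x8 = True.
(¬x8 ∨ x7): since x8 = True, the clause reduces to (x7). x7 = True.
In (x5 ∨ ¬x7), ¬x7 is now false; x5 must hold, so x5 = True.
From (¬x5 ∨ ¬x4) and x5 = True: x4 = False.
In (¬x2 ∨ x4), x4 is now false; ¬x2 must hold, so x2 = False.

False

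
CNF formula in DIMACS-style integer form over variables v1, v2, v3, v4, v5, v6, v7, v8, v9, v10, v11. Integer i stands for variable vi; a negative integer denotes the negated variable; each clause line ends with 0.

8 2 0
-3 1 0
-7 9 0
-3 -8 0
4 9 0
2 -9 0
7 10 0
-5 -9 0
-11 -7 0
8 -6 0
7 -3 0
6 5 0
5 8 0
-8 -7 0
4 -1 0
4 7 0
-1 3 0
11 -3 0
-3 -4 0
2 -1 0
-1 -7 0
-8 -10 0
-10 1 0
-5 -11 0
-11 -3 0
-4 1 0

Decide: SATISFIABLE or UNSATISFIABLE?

v1 = True:
  propagation gives v4=True, v3=True; an empty clause results — contradiction.
v1 = False:
  propagation gives v3=False, v10=False, v7=True, v9=True; an empty clause results — contradiction.
Every branch closes, so no satisfying assignment exists.

UNSATISFIABLE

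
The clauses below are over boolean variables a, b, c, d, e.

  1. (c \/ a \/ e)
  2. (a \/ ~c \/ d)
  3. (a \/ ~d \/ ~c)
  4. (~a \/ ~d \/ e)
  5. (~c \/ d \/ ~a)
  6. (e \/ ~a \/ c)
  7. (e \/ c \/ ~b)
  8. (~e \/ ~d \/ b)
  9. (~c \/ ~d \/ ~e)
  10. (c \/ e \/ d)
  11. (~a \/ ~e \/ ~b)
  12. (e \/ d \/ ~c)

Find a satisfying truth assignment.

Branch on a: take a = False.
Try b = False.
Set c = False and propagate.
  then e is forced to True.
  then d is forced to False.
Every clause has at least one true literal under this assignment.

a = 0  b = 0  c = 0  d = 0  e = 1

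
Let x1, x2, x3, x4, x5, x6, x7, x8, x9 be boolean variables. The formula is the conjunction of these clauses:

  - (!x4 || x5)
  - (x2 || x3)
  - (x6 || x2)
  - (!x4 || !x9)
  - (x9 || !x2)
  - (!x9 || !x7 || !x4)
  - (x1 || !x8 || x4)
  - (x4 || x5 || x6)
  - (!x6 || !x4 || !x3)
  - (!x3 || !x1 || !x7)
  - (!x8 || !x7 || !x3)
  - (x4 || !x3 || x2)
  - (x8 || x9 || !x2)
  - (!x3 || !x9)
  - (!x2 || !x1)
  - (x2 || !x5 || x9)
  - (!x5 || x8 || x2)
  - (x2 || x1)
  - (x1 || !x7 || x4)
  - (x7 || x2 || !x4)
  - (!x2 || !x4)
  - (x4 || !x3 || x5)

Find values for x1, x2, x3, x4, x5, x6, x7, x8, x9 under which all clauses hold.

Set x1 = False and propagate.
  then x2 is forced to True.
  then x9 is forced to True.
  then x4 is forced to False.
  then x8 is forced to False.
  then x3 is forced to False.
  then x7 is forced to False.
Try x5 = True.
x6 is now unconstrained; take x6 = True.

x1=F, x2=T, x3=F, x4=F, x5=T, x6=T, x7=F, x8=F, x9=T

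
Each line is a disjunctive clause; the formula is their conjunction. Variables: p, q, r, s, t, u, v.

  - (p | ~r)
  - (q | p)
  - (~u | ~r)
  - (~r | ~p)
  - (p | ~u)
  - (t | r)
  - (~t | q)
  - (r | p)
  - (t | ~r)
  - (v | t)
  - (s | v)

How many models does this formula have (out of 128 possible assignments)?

6

The models are:
  p=T q=T r=F s=F t=T u=F v=T
  p=T q=T r=F s=F t=T u=T v=T
  p=T q=T r=F s=T t=T u=F v=F
  p=T q=T r=F s=T t=T u=F v=T
  p=T q=T r=F s=T t=T u=T v=F
  p=T q=T r=F s=T t=T u=T v=T
Count: 6.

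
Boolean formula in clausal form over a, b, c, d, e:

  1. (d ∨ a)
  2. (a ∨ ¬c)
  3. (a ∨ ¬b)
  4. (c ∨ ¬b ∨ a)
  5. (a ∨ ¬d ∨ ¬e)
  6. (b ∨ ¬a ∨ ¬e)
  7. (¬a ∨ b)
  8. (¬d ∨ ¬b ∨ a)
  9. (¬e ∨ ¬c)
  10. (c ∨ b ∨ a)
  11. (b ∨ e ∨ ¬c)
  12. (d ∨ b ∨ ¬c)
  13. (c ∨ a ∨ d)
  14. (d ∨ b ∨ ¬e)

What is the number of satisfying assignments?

6

The models are:
  a=T b=T c=F d=F e=F
  a=T b=T c=F d=F e=T
  a=T b=T c=F d=T e=F
  a=T b=T c=F d=T e=T
  a=T b=T c=T d=F e=F
  a=T b=T c=T d=T e=F
That's 6 in total.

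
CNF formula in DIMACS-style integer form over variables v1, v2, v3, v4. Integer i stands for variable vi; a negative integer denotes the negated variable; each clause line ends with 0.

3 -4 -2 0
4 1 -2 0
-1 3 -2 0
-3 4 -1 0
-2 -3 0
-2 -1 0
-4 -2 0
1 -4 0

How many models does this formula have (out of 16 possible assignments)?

5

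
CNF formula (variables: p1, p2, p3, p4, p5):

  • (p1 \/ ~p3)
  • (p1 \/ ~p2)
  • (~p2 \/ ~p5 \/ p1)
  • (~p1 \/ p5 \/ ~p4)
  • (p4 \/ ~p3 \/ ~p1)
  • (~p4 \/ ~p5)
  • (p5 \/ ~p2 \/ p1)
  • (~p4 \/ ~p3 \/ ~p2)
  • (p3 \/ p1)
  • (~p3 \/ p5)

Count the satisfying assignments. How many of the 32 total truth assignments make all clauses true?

4

Satisfying assignments:
  p1=T p2=F p3=F p4=F p5=F
  p1=T p2=F p3=F p4=F p5=T
  p1=T p2=T p3=F p4=F p5=F
  p1=T p2=T p3=F p4=F p5=T
That's 4 in total.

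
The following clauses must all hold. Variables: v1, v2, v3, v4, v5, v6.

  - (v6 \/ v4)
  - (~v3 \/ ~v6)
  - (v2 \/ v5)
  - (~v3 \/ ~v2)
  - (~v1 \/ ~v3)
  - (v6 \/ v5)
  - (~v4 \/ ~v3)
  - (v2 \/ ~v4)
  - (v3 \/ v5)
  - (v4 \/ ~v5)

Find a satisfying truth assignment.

v1 occurs only negated in the remaining clauses — set v1 = False.
Branch on v2: take v2 = True.
  then v3 is forced to False.
  then v5 is forced to True.
  then v4 is forced to True.
v6 is now unconstrained; take v6 = False.

v1=F, v2=T, v3=F, v4=T, v5=T, v6=F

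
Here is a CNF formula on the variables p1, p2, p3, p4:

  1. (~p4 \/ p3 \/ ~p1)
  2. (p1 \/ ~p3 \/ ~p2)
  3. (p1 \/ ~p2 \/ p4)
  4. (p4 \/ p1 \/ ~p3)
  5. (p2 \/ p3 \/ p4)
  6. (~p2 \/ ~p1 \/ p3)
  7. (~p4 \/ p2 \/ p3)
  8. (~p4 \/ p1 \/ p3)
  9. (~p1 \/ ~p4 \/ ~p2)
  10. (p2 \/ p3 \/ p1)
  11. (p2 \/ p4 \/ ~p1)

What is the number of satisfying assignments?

3

The models are:
  p1=F p2=F p3=T p4=T
  p1=T p2=F p3=T p4=T
  p1=T p2=T p3=T p4=F
That's 3 in total.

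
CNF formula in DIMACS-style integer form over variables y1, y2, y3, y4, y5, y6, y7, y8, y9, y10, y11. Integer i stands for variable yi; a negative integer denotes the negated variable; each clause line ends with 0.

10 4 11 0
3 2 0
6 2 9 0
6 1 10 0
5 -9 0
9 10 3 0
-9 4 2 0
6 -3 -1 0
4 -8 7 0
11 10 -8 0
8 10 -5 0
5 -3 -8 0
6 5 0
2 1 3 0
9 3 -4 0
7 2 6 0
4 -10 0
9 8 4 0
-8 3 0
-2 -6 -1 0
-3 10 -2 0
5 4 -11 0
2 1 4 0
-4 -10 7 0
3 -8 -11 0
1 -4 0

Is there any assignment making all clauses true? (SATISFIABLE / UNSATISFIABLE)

SATISFIABLE

Try y1 = True.
Set y2 = False and propagate.
  then y3 is forced to True.
  then y6 is forced to True.
Set y4 = True and propagate.
For the remaining variables, y5 = False, y7 = False, y8 = False, y9 = False, y10 = False, y11 = False works.
So y1=T  y2=F  y3=T  y4=T  y5=F  y6=T  y7=F  y8=F  y9=F  y10=F  y11=F is a satisfying assignment.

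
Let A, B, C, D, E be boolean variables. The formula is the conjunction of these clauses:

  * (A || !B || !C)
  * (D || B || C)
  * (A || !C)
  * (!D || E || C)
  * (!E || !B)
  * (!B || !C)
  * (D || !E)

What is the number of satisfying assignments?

7

Case analysis on C and B:
  C=1, B=1: a clause becomes empty — 0.
  C=1, B=0: remaining (A,D,E) ∈ {(1,0,0); (1,1,0); (1,1,1)} — 3.
  C=0, B=1: remaining (A,D,E) ∈ {(0,0,0); (1,0,0)} — 2.
  C=0, B=0: remaining (A,D,E) ∈ {(0,1,1); (1,1,1)} — 2.
Total: 0 + 3 + 2 + 2 = 7.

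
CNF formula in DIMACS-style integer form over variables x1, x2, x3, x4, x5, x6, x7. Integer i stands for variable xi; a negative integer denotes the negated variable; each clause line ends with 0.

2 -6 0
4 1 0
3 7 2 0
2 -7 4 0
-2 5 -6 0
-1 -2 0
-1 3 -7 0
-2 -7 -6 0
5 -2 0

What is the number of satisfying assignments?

Split on x2, then x7.
  x2=1, x7=1: remaining (x1,x3,x4,x5,x6) ∈ {(0,0,1,1,0); (0,1,1,1,0)} — 2.
  x2=1, x7=0: remaining (x1,x3,x4,x5,x6) ∈ {(0,0,1,1,0); (0,0,1,1,1); (0,1,1,1,0); (0,1,1,1,1)} — 4.
  x2=0, x7=1: x5 free; 3 ways for (x1,x3,x4,x6) × 2^1 = 6.
  x2=0, x7=0: x5 free; 3 ways for (x1,x3,x4,x6) × 2^1 = 6.
Total: 2 + 4 + 6 + 6 = 18.

18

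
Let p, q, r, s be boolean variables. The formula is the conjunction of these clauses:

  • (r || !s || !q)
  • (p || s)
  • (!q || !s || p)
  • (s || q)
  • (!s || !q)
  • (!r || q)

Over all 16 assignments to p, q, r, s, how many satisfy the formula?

The models are:
  p=0 q=0 r=0 s=1
  p=1 q=0 r=0 s=1
  p=1 q=1 r=0 s=0
  p=1 q=1 r=1 s=0
Count: 4.

4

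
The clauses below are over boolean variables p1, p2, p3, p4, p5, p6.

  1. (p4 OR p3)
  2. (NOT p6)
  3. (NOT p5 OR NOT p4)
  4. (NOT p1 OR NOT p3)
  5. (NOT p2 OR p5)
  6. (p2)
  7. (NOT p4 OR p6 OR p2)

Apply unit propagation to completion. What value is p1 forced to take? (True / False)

(NOT p6) is a unit clause: p6 = False.
Unit clause (p2) sets p2 = True.
In (NOT p2 OR p5), NOT p2 is now false; p5 must hold, so p5 = True.
(NOT p4 OR NOT p5) with p5 = True leaves only NOT p4, so p4 = False.
In (p3 OR p4), p4 is now false; p3 must hold, so p3 = True.
In (NOT p1 OR NOT p3), NOT p3 is now false; NOT p1 must hold, so p1 = False.

False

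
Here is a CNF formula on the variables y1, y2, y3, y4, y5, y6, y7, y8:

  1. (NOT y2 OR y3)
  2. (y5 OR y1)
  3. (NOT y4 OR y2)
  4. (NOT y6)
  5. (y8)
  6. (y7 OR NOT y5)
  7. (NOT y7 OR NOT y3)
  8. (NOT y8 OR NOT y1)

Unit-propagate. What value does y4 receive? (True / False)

False

(NOT y6) stands alone — y6 = False.
(y8) stands alone — y8 = True.
In (NOT y8 OR NOT y1), NOT y8 is now false; NOT y1 must hold, so y1 = False.
From (y1 OR y5) and y1 = False: y5 = True.
From (y7 OR NOT y5) and y5 = True: y7 = True.
In (NOT y7 OR NOT y3), NOT y7 is now false; NOT y3 must hold, so y3 = False.
In (NOT y2 OR y3), y3 is now false; NOT y2 must hold, so y2 = False.
From (NOT y4 OR y2) and y2 = False: y4 = False.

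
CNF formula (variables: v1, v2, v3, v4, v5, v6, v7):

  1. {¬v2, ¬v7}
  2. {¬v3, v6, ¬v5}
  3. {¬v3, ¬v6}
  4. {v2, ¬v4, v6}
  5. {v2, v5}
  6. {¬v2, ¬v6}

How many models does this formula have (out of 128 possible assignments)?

24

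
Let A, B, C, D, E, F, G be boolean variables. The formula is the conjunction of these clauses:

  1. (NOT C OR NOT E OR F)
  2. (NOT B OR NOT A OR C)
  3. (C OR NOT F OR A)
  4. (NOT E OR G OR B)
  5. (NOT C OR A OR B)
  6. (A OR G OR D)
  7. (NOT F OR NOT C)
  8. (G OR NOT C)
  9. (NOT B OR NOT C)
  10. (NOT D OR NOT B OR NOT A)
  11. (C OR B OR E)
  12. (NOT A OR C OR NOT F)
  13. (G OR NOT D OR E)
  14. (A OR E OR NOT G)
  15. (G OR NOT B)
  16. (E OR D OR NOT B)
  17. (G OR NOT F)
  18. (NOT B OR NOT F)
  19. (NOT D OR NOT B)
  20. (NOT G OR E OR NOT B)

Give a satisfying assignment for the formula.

A=T, B=F, C=T, D=F, E=F, F=F, G=T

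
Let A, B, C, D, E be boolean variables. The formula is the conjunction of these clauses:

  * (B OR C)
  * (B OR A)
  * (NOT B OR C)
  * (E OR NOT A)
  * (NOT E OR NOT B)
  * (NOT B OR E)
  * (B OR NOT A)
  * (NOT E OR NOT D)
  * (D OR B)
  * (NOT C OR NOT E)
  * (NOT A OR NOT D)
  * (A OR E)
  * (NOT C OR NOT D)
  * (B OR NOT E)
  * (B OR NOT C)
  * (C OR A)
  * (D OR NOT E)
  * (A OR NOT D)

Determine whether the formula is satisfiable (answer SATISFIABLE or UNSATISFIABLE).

UNSATISFIABLE

B = True:
  propagation gives C=True, E=False; an empty clause results — contradiction.
B = False:
  propagation gives C=True; an empty clause results — contradiction.
Every branch closes, so no satisfying assignment exists.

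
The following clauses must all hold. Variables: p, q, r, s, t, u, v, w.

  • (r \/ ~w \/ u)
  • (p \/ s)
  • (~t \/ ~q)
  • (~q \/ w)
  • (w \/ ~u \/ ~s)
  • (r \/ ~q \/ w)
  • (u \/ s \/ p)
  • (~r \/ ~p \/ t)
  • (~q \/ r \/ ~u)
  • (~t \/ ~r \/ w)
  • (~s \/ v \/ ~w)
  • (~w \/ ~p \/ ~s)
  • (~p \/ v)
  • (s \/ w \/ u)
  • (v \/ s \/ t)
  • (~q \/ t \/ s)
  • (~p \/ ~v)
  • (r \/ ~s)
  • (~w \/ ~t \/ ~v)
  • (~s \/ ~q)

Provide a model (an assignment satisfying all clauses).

q occurs only negated in the remaining clauses — set q = False.
Set p = False and propagate.
  then s is forced to True.
  then r is forced to True.
Branch on t: take t = False.
Try u = False.
For the remaining variables, v = False, w = False works.

p=False, q=False, r=True, s=True, t=False, u=False, v=False, w=False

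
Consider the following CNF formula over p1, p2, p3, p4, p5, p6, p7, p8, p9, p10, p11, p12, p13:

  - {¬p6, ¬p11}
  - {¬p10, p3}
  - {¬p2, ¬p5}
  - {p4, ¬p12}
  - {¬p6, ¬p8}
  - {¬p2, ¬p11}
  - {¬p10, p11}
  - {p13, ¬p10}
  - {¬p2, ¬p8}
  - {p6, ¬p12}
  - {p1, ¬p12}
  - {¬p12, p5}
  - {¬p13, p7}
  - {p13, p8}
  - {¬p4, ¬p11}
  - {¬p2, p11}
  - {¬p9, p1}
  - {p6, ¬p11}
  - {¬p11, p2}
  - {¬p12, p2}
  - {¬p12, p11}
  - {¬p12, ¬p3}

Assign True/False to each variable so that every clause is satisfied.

Pure literal: p1 appears only positively; assign p1 = True.
p7 occurs only positively in the remaining clauses — set p7 = True.
Set p2 = False and propagate.
  then p11 is forced to False.
  then p10 is forced to False.
  then p12 is forced to False.
Branch on p6: take p6 = False.
Try p8 = False.
  then p13 is forced to True.
p3, p4, p5, p9 are now unconstrained; take p3 = False, p4 = True, p5 = False, p9 = True.

p1=T  p2=F  p3=F  p4=T  p5=F  p6=F  p7=T  p8=F  p9=T  p10=F  p11=F  p12=F  p13=T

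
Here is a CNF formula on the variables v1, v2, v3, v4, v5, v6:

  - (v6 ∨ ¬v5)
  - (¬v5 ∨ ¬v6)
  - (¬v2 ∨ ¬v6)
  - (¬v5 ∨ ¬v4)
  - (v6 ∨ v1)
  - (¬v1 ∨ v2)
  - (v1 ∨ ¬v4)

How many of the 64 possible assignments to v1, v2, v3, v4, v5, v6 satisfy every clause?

The models are:
  v1=F v2=F v3=F v4=F v5=F v6=T
  v1=F v2=F v3=T v4=F v5=F v6=T
  v1=T v2=T v3=F v4=F v5=F v6=F
  v1=T v2=T v3=F v4=T v5=F v6=F
  v1=T v2=T v3=T v4=F v5=F v6=F
  v1=T v2=T v3=T v4=T v5=F v6=F
Count: 6.

6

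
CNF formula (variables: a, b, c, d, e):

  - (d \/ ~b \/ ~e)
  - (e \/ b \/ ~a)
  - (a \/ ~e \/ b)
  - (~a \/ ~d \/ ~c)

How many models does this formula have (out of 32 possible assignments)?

Case analysis on a and b:
  a=T, b=T: remaining (c,d,e) ∈ {(F,F,F); (F,T,F); (F,T,T); (T,F,F)} — 4.
  a=T, b=F: remaining (c,d,e) ∈ {(F,F,T); (F,T,T); (T,F,T)} — 3.
  a=F, b=T: c free; 3 ways for (d,e) × 2^1 = 6.
  a=F, b=F: remaining (c,d,e) ∈ {(F,F,F); (F,T,F); (T,F,F); (T,T,F)} — 4.
Total: 4 + 3 + 6 + 4 = 17.

17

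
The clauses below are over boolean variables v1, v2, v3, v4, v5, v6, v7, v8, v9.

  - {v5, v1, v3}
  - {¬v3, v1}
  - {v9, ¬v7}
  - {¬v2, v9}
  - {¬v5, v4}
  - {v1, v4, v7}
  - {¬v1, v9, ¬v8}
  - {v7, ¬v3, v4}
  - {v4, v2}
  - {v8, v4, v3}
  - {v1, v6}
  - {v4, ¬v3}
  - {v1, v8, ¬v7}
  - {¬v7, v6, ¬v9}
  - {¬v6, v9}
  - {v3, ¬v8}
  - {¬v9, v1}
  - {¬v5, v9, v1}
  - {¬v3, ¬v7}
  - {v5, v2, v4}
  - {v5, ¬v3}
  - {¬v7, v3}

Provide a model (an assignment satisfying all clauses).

v1=T, v2=F, v3=T, v4=T, v5=T, v6=T, v7=F, v8=T, v9=T

Check each clause:
  1. {v1, v5, v3} — v1 is true.
  2. {¬v3, v1} — v1 is true.
  3. {v9, ¬v7} — v9 is true.
  4. {¬v2, v9} — v9 is true.
  5. {v4, ¬v5} — v4 is true.
  6. {v7, v1, v4} — v1 is true.
  7. {v9, ¬v1, ¬v8} — v9 is true.
  8. {v7, ¬v3, v4} — v4 is true.
  9. {v2, v4} — v4 is true.
  10. {v3, v4, v8} — v8 is true.
  11. {v1, v6} — v1 is true.
  12. {v4, ¬v3} — v4 is true.
  13. {v1, ¬v7, v8} — v8 is true.
  14. {v6, ¬v9, ¬v7} — ¬v7 is true.
  15. {v9, ¬v6} — v9 is true.
  16. {v3, ¬v8} — v3 is true.
  17. {v1, ¬v9} — v1 is true.
  18. {¬v5, v1, v9} — v1 is true.
  19. {¬v3, ¬v7} — ¬v7 is true.
  20. {v2, v4, v5} — v4 is true.
  21. {v5, ¬v3} — v5 is true.
  22. {v3, ¬v7} — ¬v7 is true.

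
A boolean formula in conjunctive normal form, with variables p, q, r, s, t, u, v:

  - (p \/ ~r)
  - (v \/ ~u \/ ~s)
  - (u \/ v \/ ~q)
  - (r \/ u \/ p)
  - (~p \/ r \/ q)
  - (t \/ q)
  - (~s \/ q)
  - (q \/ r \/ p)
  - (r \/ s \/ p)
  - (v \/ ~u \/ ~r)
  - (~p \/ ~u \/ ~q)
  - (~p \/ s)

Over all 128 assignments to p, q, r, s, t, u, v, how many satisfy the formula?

Satisfying assignments:
  p=F q=T r=F s=T t=F u=T v=T
  p=F q=T r=F s=T t=T u=T v=T
  p=T q=T r=F s=T t=F u=F v=T
  p=T q=T r=F s=T t=T u=F v=T
  p=T q=T r=T s=T t=F u=F v=T
  p=T q=T r=T s=T t=T u=F v=T
Count: 6.

6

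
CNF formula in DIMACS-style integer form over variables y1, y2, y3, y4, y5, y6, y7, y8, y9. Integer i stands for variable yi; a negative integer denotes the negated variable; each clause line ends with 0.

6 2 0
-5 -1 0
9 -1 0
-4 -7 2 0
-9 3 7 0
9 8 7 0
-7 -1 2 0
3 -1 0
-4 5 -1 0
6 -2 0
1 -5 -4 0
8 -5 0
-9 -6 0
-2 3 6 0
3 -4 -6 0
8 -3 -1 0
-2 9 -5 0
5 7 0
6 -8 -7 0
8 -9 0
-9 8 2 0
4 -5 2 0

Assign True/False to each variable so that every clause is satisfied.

y1 = 0  y2 = 1  y3 = 1  y4 = 0  y5 = 0  y6 = 1  y7 = 1  y8 = 0  y9 = 0

Set y1 = False and propagate.
Try y2 = True.
  then y6 is forced to True.
  then y9 is forced to False.
  then y5 is forced to False.
  then y7 is forced to True.
For the remaining variables, y3 = True, y4 = False, y8 = False works.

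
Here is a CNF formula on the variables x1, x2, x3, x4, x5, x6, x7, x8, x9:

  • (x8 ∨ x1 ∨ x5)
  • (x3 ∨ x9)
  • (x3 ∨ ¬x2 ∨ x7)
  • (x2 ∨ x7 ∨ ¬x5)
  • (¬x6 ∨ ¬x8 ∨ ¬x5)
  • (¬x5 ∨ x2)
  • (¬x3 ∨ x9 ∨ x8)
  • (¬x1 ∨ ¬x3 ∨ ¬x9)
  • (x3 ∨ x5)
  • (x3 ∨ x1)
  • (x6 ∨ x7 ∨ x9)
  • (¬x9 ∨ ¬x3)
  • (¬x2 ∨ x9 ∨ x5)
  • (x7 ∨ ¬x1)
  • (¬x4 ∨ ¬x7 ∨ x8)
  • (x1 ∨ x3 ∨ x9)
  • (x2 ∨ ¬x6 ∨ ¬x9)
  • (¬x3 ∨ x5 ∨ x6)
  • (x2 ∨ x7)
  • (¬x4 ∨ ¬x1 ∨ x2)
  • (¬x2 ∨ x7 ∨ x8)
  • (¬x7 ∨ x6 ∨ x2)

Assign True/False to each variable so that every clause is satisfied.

x4 occurs only negated in the remaining clauses — set x4 = False.
Branch on x1: take x1 = True.
  then x7 is forced to True.
The remaining clauses are satisfied by x2 = True, x3 = False, x5 = True, x6 = False, x8 = False, x9 = True.
Every clause has at least one true literal under this assignment.

x1=True, x2=True, x3=False, x4=False, x5=True, x6=False, x7=True, x8=False, x9=True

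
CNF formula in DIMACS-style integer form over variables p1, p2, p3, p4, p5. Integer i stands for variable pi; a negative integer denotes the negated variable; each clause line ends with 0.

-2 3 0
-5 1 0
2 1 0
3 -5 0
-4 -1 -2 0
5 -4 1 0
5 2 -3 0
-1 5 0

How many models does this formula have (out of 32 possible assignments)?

4

The models are:
  p1=0 p2=1 p3=1 p4=0 p5=0
  p1=1 p2=0 p3=1 p4=0 p5=1
  p1=1 p2=0 p3=1 p4=1 p5=1
  p1=1 p2=1 p3=1 p4=0 p5=1
Count: 4.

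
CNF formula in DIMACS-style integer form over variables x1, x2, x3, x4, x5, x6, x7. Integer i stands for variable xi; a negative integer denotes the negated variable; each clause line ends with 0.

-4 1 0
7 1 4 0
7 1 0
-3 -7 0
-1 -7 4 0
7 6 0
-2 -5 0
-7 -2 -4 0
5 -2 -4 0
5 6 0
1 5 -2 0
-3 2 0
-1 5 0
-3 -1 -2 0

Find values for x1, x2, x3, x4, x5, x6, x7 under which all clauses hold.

Pure literal: x3 appears only negated; assign x3 = False.
x6 occurs only positively in the remaining clauses — set x6 = True.
Set x1 = True and propagate.
  then x5 is forced to True.
  then x2 is forced to False.
Branch on x4: take x4 = False.
  then x7 is forced to False.

x1 = True  x2 = False  x3 = False  x4 = False  x5 = True  x6 = True  x7 = False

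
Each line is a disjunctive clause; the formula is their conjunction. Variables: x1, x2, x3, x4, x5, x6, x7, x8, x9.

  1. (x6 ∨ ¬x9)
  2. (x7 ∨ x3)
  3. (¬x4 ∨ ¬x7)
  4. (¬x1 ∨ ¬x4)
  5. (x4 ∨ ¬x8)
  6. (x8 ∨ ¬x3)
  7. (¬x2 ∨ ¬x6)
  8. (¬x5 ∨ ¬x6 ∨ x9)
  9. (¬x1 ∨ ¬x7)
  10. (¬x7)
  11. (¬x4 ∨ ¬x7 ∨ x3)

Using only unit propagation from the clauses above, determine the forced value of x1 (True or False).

False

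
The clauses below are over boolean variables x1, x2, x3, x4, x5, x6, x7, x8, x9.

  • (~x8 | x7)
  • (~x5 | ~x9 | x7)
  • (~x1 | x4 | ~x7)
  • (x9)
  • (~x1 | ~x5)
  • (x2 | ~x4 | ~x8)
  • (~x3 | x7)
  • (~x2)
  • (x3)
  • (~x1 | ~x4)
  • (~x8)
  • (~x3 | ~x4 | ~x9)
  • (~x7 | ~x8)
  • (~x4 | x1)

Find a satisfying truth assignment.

x1 = False, x2 = False, x3 = True, x4 = False, x5 = True, x6 = False, x7 = True, x8 = False, x9 = True

Check each clause:
  1. (~x8 | x7) — ~x8 is true.
  2. (~x9 | x7 | ~x5) — x7 is true.
  3. (~x1 | ~x7 | x4) — ~x1 is true.
  4. (x9) — x9 is true.
  5. (~x1 | ~x5) — ~x1 is true.
  6. (~x8 | ~x4 | x2) — ~x8 is true.
  7. (x7 | ~x3) — x7 is true.
  8. (~x2) — ~x2 is true.
  9. (x3) — x3 is true.
  10. (~x1 | ~x4) — ~x4 is true.
  11. (~x8) — ~x8 is true.
  12. (~x9 | ~x3 | ~x4) — ~x4 is true.
  13. (~x8 | ~x7) — ~x8 is true.
  14. (~x4 | x1) — ~x4 is true.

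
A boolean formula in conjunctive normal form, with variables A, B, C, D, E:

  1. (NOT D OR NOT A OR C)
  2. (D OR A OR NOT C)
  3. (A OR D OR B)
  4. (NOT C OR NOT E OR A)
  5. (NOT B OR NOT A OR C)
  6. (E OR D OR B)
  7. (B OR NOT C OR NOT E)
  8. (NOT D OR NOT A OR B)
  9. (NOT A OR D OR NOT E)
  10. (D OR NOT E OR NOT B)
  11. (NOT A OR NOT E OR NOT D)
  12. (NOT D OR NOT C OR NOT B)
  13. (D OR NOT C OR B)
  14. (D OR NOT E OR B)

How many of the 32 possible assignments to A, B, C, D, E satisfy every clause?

7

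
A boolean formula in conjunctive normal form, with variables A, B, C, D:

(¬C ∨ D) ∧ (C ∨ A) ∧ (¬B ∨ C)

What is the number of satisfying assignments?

6

The models are:
  A=F B=F C=T D=T
  A=F B=T C=T D=T
  A=T B=F C=F D=F
  A=T B=F C=F D=T
  A=T B=F C=T D=T
  A=T B=T C=T D=T
Count: 6.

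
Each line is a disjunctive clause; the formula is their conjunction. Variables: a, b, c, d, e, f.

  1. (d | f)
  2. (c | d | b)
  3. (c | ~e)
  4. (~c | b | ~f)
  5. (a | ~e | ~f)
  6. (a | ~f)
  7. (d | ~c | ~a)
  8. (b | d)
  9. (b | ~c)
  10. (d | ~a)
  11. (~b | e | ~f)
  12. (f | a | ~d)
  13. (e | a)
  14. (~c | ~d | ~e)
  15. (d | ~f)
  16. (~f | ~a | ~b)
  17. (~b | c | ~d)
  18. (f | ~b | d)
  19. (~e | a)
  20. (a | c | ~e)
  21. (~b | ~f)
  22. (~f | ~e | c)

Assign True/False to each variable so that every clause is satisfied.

a=T  b=T  c=T  d=T  e=F  f=F

Check each clause:
  1. (f | d) — d is true.
  2. (b | d | c) — b is true.
  3. (~e | c) — c is true.
  4. (~c | b | ~f) — ~f is true.
  5. (~e | a | ~f) — a is true.
  6. (a | ~f) — a is true.
  7. (d | ~a | ~c) — d is true.
  8. (d | b) — b is true.
  9. (b | ~c) — b is true.
  10. (~a | d) — d is true.
  11. (e | ~b | ~f) — ~f is true.
  12. (~d | f | a) — a is true.
  13. (e | a) — a is true.
  14. (~c | ~d | ~e) — ~e is true.
  15. (d | ~f) — ~f is true.
  16. (~f | ~a | ~b) — ~f is true.
  17. (c | ~b | ~d) — c is true.
  18. (~b | f | d) — d is true.
  19. (a | ~e) — a is true.
  20. (a | c | ~e) — a is true.
  21. (~f | ~b) — ~f is true.
  22. (c | ~e | ~f) — c is true.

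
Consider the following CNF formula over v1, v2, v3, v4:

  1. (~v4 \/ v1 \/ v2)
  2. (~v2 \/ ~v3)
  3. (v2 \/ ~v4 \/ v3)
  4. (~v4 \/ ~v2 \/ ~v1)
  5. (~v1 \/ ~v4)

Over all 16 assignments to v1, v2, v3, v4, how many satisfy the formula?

7

Split on v2, then v4.
  v2=T, v4=T: remaining (v1,v3) ∈ {(F,F)} — 1.
  v2=T, v4=F: remaining (v1,v3) ∈ {(F,F); (T,F)} — 2.
  v2=F, v4=T: a clause becomes empty — 0.
  v2=F, v4=F: remaining (v1,v3) ∈ {(F,F); (F,T); (T,F); (T,T)} — 4.
Total: 1 + 2 + 0 + 4 = 7.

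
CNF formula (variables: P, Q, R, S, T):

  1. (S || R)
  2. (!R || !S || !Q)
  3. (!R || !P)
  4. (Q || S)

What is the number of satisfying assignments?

12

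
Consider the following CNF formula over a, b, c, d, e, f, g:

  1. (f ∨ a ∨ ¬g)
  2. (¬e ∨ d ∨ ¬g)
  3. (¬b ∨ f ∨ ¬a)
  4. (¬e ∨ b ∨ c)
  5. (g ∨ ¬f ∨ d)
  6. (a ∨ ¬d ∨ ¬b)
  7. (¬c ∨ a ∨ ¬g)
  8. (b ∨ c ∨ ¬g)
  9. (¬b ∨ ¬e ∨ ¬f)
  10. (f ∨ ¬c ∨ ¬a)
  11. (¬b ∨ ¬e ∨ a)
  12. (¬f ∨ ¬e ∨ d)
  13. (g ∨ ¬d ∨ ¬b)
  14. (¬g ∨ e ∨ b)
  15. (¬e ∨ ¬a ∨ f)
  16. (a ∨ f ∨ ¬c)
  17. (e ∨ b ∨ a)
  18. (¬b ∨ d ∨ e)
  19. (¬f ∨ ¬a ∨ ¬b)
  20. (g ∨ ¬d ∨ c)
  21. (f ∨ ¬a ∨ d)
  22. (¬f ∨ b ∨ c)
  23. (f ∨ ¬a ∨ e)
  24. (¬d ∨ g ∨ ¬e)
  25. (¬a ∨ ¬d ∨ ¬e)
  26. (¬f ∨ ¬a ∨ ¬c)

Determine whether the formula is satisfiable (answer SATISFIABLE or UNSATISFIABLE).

a = True:
  f = True:
    propagation gives b=False, c=True; an empty clause results — contradiction.
  f = False:
    propagation gives b=False, c=False, e=False; an empty clause results — contradiction.
a = False:
  b = True:
    propagation gives d=False, e=False; an empty clause results — contradiction.
  b = False:
    propagation gives e=True, c=True, g=False, f=True; an empty clause results — contradiction.
Every branch closes, so no satisfying assignment exists.

UNSATISFIABLE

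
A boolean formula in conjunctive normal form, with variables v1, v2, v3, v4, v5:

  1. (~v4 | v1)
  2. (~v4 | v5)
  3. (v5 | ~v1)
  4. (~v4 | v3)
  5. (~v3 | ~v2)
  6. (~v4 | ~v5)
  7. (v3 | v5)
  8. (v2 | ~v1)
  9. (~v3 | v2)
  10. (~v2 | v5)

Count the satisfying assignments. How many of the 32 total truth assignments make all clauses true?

3

The models are:
  v1=F v2=F v3=F v4=F v5=T
  v1=F v2=T v3=F v4=F v5=T
  v1=T v2=T v3=F v4=F v5=T
That's 3 in total.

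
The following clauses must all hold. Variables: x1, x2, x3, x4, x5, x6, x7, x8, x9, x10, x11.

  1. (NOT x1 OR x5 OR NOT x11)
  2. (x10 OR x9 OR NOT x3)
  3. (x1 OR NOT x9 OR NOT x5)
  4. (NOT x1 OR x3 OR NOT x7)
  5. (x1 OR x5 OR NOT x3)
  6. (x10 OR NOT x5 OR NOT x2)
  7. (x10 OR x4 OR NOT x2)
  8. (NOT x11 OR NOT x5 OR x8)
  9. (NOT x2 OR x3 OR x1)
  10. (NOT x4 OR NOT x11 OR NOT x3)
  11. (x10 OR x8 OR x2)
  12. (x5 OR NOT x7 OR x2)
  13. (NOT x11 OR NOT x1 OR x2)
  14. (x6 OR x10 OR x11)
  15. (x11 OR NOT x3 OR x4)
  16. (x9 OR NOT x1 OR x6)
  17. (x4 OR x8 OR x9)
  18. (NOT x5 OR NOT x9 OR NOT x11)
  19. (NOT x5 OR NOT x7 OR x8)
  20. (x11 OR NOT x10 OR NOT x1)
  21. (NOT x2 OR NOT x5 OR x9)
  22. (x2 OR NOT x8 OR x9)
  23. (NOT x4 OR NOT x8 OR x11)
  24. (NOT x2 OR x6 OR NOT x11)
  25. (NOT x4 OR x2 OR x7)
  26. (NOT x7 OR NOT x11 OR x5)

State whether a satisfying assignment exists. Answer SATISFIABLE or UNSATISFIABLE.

Pure literal: x6 appears only positively; assign x6 = True.
Branch on x1: take x1 = True.
For the remaining variables, x2 = True, x3 = True, x4 = True, x5 = False, x7 = True, x8 = False, x9 = True, x10 = False, x11 = False works.
So x1=1  x2=1  x3=1  x4=1  x5=0  x6=1  x7=1  x8=0  x9=1  x10=0  x11=0 is a satisfying assignment.

SATISFIABLE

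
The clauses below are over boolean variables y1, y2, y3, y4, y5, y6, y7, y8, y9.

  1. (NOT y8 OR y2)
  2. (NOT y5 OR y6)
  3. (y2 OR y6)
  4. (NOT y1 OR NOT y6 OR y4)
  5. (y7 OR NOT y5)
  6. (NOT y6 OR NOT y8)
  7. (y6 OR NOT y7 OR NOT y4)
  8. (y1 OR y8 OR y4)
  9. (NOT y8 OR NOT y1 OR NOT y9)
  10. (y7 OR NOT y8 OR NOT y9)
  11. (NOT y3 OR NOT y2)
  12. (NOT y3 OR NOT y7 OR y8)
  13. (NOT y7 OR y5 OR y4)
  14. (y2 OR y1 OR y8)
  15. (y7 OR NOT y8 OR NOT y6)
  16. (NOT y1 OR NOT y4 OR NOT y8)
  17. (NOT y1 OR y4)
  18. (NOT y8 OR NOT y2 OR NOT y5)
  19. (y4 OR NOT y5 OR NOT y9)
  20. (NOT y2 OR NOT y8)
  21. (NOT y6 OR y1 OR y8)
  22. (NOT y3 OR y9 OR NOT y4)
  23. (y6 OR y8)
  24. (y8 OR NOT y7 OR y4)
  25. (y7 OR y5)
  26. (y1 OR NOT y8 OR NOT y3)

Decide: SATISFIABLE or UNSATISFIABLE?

y3 occurs only negated in the remaining clauses — set y3 = False.
Branch on y1: take y1 = True.
  then y4 is forced to True.
  then y8 is forced to False.
  then y6 is forced to True.
Set y5 = False and propagate.
  then y7 is forced to True.
y2, y9 are now unconstrained; take y2 = False, y9 = False.
So y1=True, y2=False, y3=False, y4=True, y5=False, y6=True, y7=True, y8=False, y9=False is a satisfying assignment.

SATISFIABLE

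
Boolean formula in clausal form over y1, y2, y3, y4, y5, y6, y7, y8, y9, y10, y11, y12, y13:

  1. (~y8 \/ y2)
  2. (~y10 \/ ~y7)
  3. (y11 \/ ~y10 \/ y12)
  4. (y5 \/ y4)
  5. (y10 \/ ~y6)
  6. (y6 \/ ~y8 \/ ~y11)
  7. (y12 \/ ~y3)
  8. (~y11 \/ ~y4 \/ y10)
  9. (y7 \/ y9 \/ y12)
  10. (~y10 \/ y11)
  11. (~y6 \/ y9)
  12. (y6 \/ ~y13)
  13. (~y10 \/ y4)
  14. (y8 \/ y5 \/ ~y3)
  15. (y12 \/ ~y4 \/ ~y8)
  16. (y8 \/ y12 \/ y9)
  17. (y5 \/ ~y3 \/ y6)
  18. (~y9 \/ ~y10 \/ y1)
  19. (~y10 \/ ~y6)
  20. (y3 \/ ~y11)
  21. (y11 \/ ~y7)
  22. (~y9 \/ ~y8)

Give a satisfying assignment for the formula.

y1=True, y2=True, y3=False, y4=False, y5=True, y6=False, y7=False, y8=False, y9=False, y10=False, y11=False, y12=True, y13=False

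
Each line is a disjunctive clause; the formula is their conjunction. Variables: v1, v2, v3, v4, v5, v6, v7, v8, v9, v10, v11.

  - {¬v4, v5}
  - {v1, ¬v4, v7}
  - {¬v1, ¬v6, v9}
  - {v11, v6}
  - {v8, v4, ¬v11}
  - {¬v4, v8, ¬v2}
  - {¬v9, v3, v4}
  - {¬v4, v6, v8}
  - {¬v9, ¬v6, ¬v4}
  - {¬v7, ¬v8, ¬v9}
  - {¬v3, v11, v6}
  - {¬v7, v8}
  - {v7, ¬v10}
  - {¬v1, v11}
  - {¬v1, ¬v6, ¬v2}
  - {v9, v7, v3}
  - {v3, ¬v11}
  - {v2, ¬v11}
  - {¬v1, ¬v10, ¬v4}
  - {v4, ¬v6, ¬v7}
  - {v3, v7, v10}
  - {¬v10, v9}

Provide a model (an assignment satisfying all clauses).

Pure literal: v5 appears only positively; assign v5 = True.
Branch on v1: take v1 = True.
  then v11 is forced to True.
  then v3 is forced to True.
  then v2 is forced to True.
  then v6 is forced to False.
Try v4 = False.
  then v8 is forced to True.
The remaining clauses are satisfied by v7 = False, v9 = False, v10 = False.
Check each clause:
  1. {v5, ¬v4} — ¬v4 is true.
  2. {¬v4, v7, v1} — v1 is true.
  3. {v9, ¬v6, ¬v1} — ¬v6 is true.
  4. {v6, v11} — v11 is true.
  5. {v8, v4, ¬v11} — v8 is true.
  6. {v8, ¬v2, ¬v4} — v8 is true.
  7. {¬v9, v3, v4} — v3 is true.
  8. {v6, v8, ¬v4} — v8 is true.
  9. {¬v6, ¬v9, ¬v4} — ¬v6 is true.
  10. {¬v8, ¬v9, ¬v7} — ¬v7 is true.
  11. {v6, ¬v3, v11} — v11 is true.
  12. {¬v7, v8} — v8 is true.
  13. {¬v10, v7} — ¬v10 is true.
  14. {v11, ¬v1} — v11 is true.
  15. {¬v2, ¬v6, ¬v1} — ¬v6 is true.
  16. {v7, v9, v3} — v3 is true.
  17. {¬v11, v3} — v3 is true.
  18. {v2, ¬v11} — v2 is true.
  19. {¬v1, ¬v4, ¬v10} — ¬v4 is true.
  20. {v4, ¬v7, ¬v6} — ¬v7 is true.
  21. {v3, v7, v10} — v3 is true.
  22. {¬v10, v9} — ¬v10 is true.

v1=1, v2=1, v3=1, v4=0, v5=1, v6=0, v7=0, v8=1, v9=0, v10=0, v11=1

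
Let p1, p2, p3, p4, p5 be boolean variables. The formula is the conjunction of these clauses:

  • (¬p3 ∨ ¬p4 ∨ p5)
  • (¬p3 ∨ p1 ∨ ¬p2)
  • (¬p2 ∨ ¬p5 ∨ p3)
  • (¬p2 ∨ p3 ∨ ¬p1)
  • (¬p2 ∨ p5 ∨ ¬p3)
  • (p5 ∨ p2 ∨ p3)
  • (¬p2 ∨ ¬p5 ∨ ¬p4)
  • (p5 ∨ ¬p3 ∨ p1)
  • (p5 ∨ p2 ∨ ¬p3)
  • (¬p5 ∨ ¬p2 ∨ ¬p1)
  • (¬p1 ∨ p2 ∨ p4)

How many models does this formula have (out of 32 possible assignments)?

Split on p2, then p3.
  p2=1, p3=1: a clause becomes empty — 0.
  p2=1, p3=0: remaining (p1,p4,p5) ∈ {(0,0,0); (0,1,0)} — 2.
  p2=0, p3=1: remaining (p1,p4,p5) ∈ {(0,0,1); (0,1,1); (1,1,1)} — 3.
  p2=0, p3=0: remaining (p1,p4,p5) ∈ {(0,0,1); (0,1,1); (1,1,1)} — 3.
Total: 0 + 2 + 3 + 3 = 8.

8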